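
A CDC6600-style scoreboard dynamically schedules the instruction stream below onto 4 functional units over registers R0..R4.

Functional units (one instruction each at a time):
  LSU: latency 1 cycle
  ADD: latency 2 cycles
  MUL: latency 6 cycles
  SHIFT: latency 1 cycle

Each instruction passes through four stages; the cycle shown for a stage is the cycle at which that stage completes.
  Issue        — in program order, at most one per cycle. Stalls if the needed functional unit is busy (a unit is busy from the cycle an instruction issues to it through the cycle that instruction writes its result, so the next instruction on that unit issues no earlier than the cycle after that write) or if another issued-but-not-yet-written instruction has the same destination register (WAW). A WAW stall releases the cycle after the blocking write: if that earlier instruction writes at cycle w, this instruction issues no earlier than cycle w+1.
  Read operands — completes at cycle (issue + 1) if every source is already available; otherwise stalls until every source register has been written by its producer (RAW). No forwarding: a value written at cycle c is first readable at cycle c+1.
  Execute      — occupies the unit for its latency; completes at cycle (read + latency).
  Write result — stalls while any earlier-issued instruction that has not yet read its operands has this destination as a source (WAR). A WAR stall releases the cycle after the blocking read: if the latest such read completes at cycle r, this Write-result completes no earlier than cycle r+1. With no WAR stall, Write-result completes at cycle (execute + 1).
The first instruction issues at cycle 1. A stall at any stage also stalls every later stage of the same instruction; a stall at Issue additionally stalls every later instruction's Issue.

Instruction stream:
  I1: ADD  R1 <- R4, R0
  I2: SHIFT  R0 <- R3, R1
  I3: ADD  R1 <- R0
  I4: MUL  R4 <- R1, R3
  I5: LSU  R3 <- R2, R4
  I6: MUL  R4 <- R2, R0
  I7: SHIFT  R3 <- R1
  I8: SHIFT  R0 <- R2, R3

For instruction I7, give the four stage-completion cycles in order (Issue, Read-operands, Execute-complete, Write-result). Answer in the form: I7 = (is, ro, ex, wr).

cycle 1: I1 issues→ADD
cycle 2: I1 reads | I2 issues→SHIFT
cycle 4: I1 exec-done
cycle 5: I1 writes R1
cycle 6: I2 reads | I3 issues→ADD
cycle 7: I2 exec-done | I4 issues→MUL
cycle 8: I2 writes R0 | I5 issues→LSU
cycle 9: I3 reads
cycle 11: I3 exec-done
cycle 12: I3 writes R1
cycle 13: I4 reads
cycle 19: I4 exec-done
cycle 20: I4 writes R4
cycle 21: I5 reads | I6 issues→MUL
cycle 22: I5 exec-done | I6 reads
cycle 23: I5 writes R3
cycle 24: I7 issues→SHIFT
cycle 25: I7 reads
cycle 26: I7 exec-done
cycle 27: I7 writes R3
cycle 28: I6 exec-done | I8 issues→SHIFT
cycle 29: I6 writes R4 | I8 reads
cycle 30: I8 exec-done
cycle 31: I8 writes R0

I7 = (24, 25, 26, 27)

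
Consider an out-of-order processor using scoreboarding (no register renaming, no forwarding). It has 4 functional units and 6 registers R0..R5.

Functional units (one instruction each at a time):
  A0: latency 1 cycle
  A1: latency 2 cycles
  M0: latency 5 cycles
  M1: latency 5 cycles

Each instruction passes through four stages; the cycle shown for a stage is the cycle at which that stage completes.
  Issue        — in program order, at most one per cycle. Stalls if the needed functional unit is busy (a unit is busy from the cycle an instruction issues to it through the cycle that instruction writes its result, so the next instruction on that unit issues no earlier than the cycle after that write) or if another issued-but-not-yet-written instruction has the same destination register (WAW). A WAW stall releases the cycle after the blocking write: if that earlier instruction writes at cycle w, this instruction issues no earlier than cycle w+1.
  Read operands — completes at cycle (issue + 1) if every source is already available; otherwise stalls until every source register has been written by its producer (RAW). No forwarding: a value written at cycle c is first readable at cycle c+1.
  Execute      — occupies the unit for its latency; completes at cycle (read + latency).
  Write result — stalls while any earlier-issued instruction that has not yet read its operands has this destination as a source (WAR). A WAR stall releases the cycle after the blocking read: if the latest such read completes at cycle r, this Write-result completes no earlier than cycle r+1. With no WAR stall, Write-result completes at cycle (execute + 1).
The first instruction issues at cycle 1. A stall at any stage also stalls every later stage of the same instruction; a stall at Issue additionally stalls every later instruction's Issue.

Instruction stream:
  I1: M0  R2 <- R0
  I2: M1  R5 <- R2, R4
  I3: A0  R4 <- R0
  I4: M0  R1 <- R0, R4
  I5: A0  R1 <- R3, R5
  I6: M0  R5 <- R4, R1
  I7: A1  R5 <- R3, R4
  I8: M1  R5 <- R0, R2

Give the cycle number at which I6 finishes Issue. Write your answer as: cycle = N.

cycle = 19

[1] I1 issues→M0
[2] I1 reads | I2 issues→M1
[3] I3 issues→A0
[4] I3 reads
[5] I3 exec-done
[7] I1 exec-done
[8] I1 writes R2
[9] I2 reads | I4 issues→M0
[10] I3 writes R4
[11] I4 reads
[14] I2 exec-done
[15] I2 writes R5
[16] I4 exec-done
[17] I4 writes R1
[18] I5 issues→A0
[19] I5 reads | I6 issues→M0
[20] I5 exec-done
[21] I5 writes R1
[22] I6 reads
[27] I6 exec-done
[28] I6 writes R5
[29] I7 issues→A1
[30] I7 reads
[32] I7 exec-done
[33] I7 writes R5
[34] I8 issues→M1
[35] I8 reads
[40] I8 exec-done
[41] I8 writes R5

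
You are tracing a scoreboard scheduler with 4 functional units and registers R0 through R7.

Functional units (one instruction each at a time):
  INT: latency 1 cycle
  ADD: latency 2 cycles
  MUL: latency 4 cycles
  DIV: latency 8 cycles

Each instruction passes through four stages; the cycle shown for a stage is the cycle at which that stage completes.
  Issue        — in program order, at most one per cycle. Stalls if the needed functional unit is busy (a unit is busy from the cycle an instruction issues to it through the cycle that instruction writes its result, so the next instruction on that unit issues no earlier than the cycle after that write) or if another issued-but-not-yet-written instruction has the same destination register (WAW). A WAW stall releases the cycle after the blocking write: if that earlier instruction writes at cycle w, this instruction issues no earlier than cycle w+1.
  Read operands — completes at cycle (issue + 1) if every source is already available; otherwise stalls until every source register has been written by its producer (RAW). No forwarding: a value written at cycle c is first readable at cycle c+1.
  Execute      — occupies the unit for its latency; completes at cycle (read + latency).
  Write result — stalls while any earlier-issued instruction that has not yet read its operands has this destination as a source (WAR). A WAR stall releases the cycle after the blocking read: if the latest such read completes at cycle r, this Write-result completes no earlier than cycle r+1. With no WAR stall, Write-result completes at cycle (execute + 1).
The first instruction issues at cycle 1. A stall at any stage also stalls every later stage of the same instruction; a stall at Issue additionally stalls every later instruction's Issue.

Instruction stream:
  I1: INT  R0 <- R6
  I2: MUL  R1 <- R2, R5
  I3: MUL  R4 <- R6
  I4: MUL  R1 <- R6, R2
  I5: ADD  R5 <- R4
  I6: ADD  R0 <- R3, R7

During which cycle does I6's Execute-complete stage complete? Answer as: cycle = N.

  I1 | 1 | 2 | 3 | 4
  I2 | 2 | 3 | 7 | 8
  I3 | 9 | 10 | 14 | 15   struct: MUL busy until I2 writes@8
  I4 | 16 | 17 | 21 | 22   struct: MUL busy until I3 writes@15
  I5 | 17 | 18 | 20 | 21
  I6 | 22 | 23 | 25 | 26   struct: ADD busy until I5 writes@21

cycle = 25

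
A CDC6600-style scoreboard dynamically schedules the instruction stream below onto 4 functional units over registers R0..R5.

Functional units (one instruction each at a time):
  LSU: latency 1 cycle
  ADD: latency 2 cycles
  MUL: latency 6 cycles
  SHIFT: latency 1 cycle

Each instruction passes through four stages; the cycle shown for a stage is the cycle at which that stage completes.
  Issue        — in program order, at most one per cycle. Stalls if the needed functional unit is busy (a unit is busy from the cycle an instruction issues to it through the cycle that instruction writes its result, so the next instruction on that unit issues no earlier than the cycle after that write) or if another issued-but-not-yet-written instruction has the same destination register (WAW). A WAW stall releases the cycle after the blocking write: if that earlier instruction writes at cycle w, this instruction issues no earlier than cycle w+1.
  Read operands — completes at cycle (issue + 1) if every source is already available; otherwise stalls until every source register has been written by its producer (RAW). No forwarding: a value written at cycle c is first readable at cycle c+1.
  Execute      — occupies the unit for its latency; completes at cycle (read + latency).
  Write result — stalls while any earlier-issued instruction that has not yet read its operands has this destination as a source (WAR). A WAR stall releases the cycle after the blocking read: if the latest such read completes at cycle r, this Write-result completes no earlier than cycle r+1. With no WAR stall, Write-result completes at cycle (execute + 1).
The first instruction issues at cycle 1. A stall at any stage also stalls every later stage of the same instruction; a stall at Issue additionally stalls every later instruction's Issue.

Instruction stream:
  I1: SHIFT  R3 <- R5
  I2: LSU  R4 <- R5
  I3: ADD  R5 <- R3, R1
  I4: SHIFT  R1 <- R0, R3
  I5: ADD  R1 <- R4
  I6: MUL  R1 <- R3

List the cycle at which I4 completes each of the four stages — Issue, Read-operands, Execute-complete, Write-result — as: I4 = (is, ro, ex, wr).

I4 = (5, 6, 7, 8)

t=1  I1 dispatched to SHIFT
t=2  I1 operands ready; I2 dispatched to LSU
t=3  I1 complete; I2 operands ready; I3 dispatched to ADD
t=4  R3←I1; I2 complete
t=5  R4←I2; I3 operands ready; I4 dispatched to SHIFT
t=6  I4 operands ready
t=7  I3 complete; I4 complete
t=8  R5←I3; R1←I4
t=9  I5 dispatched to ADD
t=10  I5 operands ready
t=12  I5 complete
t=13  R1←I5
t=14  I6 dispatched to MUL
t=15  I6 operands ready
t=21  I6 complete
t=22  R1←I6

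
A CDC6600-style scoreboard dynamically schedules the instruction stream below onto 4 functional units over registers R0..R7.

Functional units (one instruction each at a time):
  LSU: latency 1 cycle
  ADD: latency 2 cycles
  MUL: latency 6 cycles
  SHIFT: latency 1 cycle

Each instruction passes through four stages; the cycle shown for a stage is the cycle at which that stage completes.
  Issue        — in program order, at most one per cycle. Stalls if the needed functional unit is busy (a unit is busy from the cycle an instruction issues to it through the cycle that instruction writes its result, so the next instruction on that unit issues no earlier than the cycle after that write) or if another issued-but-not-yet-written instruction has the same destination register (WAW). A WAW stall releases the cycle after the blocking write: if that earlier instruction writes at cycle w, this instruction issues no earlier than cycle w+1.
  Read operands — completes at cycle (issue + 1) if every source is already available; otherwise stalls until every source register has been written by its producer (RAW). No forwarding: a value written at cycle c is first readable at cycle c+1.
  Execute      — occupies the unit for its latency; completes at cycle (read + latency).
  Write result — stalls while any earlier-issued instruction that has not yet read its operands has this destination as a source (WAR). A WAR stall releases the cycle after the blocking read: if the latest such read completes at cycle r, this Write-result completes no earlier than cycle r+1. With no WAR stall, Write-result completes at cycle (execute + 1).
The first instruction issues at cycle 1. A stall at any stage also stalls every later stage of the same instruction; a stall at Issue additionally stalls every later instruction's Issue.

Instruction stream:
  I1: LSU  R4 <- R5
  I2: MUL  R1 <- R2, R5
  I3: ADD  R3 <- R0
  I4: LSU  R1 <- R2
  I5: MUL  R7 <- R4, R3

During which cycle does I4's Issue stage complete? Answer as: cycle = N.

t=1  I1 issues→LSU
t=2  I1 reads | I2 issues→MUL
t=3  I1 exec-done | I2 reads | I3 issues→ADD
t=4  I1 writes R4 | I3 reads
t=6  I3 exec-done
t=7  I3 writes R3
t=9  I2 exec-done
t=10  I2 writes R1
t=11  I4 issues→LSU
t=12  I4 reads | I5 issues→MUL
t=13  I4 exec-done | I5 reads
t=14  I4 writes R1
t=19  I5 exec-done
t=20  I5 writes R7

cycle = 11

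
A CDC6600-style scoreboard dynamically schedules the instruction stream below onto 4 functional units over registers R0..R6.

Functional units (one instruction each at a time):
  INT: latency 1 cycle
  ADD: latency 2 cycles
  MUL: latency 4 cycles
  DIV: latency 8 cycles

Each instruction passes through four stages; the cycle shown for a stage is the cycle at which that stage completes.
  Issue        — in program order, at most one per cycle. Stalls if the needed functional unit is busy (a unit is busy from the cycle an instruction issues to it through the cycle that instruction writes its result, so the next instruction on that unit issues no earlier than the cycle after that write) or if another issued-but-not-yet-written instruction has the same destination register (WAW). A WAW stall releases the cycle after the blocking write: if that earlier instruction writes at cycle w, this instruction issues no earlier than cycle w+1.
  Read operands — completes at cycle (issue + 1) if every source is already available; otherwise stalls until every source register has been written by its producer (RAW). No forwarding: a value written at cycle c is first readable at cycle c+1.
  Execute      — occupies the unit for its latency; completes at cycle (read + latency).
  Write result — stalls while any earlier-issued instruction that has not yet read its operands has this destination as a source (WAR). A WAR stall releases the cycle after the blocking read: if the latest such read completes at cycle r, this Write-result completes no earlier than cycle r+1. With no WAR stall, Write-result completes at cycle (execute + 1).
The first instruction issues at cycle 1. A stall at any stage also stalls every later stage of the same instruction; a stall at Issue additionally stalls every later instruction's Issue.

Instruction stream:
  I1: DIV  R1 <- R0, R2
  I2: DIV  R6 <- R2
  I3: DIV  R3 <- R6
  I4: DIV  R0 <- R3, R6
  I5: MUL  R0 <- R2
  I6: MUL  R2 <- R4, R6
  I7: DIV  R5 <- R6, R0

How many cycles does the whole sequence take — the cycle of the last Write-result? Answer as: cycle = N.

1) issue 1, read 2, done 10, write 11
2) issue 12, read 13, done 21, write 22  <struct: DIV busy until I1 writes@11>
3) issue 23, read 24, done 32, write 33  <struct: DIV busy until I2 writes@22>
4) issue 34, read 35, done 43, write 44  <struct: DIV busy until I3 writes@33>
5) issue 45, read 46, done 50, write 51  <WAW R0: wait I4 write@44>
6) issue 52, read 53, done 57, write 58  <struct: MUL busy until I5 writes@51>
7) issue 53, read 54, done 62, write 63

cycle = 63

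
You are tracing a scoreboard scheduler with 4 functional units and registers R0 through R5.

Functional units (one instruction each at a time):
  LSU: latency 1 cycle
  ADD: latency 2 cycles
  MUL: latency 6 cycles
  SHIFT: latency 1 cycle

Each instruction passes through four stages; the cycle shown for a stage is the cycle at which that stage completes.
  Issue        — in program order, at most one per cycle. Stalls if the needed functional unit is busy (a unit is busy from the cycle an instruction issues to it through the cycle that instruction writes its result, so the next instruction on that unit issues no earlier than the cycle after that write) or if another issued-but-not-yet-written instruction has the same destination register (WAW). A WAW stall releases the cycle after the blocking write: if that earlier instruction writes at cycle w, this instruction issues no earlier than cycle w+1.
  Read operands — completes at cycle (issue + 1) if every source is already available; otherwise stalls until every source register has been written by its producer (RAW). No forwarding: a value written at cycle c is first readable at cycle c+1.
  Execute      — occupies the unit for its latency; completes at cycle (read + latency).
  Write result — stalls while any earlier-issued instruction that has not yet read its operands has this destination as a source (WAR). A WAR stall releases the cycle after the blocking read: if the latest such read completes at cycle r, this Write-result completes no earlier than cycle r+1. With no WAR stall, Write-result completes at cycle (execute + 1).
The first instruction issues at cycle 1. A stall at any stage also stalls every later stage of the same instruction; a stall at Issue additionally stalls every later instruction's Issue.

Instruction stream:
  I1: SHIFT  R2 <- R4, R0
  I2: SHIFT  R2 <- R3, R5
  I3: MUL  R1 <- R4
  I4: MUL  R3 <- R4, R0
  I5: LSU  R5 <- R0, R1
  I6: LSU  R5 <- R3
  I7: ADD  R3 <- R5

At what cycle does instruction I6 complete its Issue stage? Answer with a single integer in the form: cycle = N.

cycle 1: I1 issues→SHIFT
cycle 2: I1 reads
cycle 3: I1 exec-done
cycle 4: I1 writes R2
cycle 5: I2 issues→SHIFT
cycle 6: I2 reads | I3 issues→MUL
cycle 7: I2 exec-done | I3 reads
cycle 8: I2 writes R2
cycle 13: I3 exec-done
cycle 14: I3 writes R1
cycle 15: I4 issues→MUL
cycle 16: I4 reads | I5 issues→LSU
cycle 17: I5 reads
cycle 18: I5 exec-done
cycle 19: I5 writes R5
cycle 20: I6 issues→LSU
cycle 22: I4 exec-done
cycle 23: I4 writes R3
cycle 24: I6 reads | I7 issues→ADD
cycle 25: I6 exec-done
cycle 26: I6 writes R5
cycle 27: I7 reads
cycle 29: I7 exec-done
cycle 30: I7 writes R3

cycle = 20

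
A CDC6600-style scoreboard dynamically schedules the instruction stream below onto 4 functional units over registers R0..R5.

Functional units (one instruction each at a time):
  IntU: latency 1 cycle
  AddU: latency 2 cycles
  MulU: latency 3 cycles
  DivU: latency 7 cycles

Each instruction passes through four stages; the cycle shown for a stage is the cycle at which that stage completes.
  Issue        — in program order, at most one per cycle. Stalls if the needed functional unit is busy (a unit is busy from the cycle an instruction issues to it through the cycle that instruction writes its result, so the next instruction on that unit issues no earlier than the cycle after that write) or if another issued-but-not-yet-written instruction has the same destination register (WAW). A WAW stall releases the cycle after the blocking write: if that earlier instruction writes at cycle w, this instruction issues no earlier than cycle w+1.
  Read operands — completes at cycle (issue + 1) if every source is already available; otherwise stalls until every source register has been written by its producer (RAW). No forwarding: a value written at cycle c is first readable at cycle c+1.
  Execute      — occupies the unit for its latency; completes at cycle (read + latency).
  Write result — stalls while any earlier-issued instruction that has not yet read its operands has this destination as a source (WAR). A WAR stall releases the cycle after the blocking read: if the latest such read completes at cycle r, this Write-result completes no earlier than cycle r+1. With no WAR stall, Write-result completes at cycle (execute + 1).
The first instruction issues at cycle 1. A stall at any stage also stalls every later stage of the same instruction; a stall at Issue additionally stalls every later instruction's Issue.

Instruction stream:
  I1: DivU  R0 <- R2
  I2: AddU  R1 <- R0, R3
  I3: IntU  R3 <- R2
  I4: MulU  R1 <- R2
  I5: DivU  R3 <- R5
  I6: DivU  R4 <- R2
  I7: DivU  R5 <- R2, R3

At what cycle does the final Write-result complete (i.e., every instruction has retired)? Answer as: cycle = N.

cycle = 45

c1: issue I1 (DivU)
c2: I1 read-ops · issue I2 (AddU)
c3: issue I3 (IntU)
c4: I3 read-ops
c5: I3 finished on IntU
c9: I1 finished on DivU
c10: I1→R0
c11: I2 read-ops
c12: I3→R3
c13: I2 finished on AddU
c14: I2→R1
c15: issue I4 (MulU)
c16: I4 read-ops · issue I5 (DivU)
c17: I5 read-ops
c19: I4 finished on MulU
c20: I4→R1
c24: I5 finished on DivU
c25: I5→R3
c26: issue I6 (DivU)
c27: I6 read-ops
c34: I6 finished on DivU
c35: I6→R4
c36: issue I7 (DivU)
c37: I7 read-ops
c44: I7 finished on DivU
c45: I7→R5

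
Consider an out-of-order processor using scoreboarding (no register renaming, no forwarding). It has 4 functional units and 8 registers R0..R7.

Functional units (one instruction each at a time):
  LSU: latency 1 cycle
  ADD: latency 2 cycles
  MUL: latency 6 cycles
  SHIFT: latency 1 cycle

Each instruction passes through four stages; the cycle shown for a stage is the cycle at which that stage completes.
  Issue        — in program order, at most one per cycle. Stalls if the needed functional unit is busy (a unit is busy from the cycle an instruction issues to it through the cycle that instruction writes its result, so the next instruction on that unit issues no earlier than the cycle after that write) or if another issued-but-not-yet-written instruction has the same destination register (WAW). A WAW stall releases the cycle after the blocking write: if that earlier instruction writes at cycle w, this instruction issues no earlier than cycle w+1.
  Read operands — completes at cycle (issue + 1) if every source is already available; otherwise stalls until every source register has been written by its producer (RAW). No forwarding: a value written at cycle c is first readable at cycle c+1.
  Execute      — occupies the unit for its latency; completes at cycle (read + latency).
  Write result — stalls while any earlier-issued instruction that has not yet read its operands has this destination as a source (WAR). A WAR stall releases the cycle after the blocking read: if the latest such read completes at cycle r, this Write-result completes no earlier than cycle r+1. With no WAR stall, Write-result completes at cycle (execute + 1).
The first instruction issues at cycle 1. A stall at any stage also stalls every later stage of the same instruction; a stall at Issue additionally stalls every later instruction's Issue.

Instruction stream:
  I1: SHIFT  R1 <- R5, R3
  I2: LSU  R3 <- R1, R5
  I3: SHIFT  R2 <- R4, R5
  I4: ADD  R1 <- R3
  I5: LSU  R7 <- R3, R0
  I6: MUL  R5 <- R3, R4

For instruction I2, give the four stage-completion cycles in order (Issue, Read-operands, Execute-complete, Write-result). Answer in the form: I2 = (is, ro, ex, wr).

I2 = (2, 5, 6, 7)

  I1 | 1 | 2 | 3 | 4
  I2 | 2 | 5 | 6 | 7   RAW R1: wait I1 write@4
  I3 | 5 | 6 | 7 | 8   struct: SHIFT busy until I1 writes@4
  I4 | 6 | 8 | 10 | 11   RAW R3: wait I2 write@7
  I5 | 8 | 9 | 10 | 11   struct: LSU busy until I2 writes@7
  I6 | 9 | 10 | 16 | 17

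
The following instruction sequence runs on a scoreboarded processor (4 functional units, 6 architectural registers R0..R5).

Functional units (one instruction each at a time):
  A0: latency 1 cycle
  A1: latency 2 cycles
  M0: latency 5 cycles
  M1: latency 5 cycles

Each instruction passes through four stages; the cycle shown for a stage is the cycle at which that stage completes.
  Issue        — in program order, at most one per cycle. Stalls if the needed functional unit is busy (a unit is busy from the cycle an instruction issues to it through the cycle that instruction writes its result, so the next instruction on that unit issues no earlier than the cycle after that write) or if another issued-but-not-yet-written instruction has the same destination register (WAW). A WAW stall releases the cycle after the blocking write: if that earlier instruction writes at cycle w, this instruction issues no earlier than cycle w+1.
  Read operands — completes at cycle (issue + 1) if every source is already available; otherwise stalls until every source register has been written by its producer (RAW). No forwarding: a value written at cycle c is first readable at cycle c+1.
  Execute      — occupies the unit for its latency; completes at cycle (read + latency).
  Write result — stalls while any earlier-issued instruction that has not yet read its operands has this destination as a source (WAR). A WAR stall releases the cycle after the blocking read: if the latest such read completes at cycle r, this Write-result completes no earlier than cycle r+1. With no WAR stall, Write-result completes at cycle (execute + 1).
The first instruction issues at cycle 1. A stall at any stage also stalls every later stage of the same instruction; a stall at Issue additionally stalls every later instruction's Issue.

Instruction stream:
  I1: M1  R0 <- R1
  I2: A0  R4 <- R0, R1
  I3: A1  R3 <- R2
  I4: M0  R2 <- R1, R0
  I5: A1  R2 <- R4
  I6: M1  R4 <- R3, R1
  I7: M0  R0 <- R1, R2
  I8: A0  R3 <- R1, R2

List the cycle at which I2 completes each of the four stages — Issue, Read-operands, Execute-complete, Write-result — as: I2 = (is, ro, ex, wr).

[1] I1 issues→M1
[2] I1 reads; I2 issues→A0
[3] I3 issues→A1
[4] I3 reads; I4 issues→M0
[6] I3 exec-done
[7] I1 exec-done; I3 writes R3
[8] I1 writes R0
[9] I2 reads; I4 reads
[10] I2 exec-done
[11] I2 writes R4
[14] I4 exec-done
[15] I4 writes R2
[16] I5 issues→A1
[17] I5 reads; I6 issues→M1
[18] I6 reads; I7 issues→M0
[19] I5 exec-done; I8 issues→A0
[20] I5 writes R2
[21] I7 reads; I8 reads
[22] I8 exec-done
[23] I6 exec-done; I8 writes R3
[24] I6 writes R4
[26] I7 exec-done
[27] I7 writes R0

I2 = (2, 9, 10, 11)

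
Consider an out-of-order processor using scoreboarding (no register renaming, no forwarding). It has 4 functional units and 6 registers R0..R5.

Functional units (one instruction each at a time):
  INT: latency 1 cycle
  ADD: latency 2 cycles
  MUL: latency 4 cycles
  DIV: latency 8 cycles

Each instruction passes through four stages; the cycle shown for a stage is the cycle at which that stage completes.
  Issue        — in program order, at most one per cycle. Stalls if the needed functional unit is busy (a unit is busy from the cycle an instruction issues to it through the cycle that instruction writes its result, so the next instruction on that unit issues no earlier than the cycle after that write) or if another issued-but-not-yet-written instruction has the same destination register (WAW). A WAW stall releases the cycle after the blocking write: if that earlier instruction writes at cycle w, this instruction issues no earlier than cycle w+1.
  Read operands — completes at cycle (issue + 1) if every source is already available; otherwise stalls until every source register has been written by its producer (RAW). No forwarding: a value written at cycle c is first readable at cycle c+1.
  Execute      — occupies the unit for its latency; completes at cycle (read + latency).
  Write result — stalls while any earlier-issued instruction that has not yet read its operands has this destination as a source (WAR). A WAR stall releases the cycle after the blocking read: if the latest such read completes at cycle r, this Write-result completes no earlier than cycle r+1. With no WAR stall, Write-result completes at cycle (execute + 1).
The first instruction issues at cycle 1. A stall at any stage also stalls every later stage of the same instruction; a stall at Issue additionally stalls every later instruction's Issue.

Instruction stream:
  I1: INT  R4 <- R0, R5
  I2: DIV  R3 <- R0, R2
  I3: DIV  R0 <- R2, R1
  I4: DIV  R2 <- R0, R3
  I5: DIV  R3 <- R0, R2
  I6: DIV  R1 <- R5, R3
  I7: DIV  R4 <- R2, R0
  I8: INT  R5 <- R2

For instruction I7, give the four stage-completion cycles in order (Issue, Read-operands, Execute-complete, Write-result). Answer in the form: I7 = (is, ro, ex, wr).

I7 = (57, 58, 66, 67)

[1] I1 dispatched to INT
[2] I1 operands ready | I2 dispatched to DIV
[3] I1 complete | I2 operands ready
[4] R4←I1
[11] I2 complete
[12] R3←I2
[13] I3 dispatched to DIV
[14] I3 operands ready
[22] I3 complete
[23] R0←I3
[24] I4 dispatched to DIV
[25] I4 operands ready
[33] I4 complete
[34] R2←I4
[35] I5 dispatched to DIV
[36] I5 operands ready
[44] I5 complete
[45] R3←I5
[46] I6 dispatched to DIV
[47] I6 operands ready
[55] I6 complete
[56] R1←I6
[57] I7 dispatched to DIV
[58] I7 operands ready | I8 dispatched to INT
[59] I8 operands ready
[60] I8 complete
[61] R5←I8
[66] I7 complete
[67] R4←I7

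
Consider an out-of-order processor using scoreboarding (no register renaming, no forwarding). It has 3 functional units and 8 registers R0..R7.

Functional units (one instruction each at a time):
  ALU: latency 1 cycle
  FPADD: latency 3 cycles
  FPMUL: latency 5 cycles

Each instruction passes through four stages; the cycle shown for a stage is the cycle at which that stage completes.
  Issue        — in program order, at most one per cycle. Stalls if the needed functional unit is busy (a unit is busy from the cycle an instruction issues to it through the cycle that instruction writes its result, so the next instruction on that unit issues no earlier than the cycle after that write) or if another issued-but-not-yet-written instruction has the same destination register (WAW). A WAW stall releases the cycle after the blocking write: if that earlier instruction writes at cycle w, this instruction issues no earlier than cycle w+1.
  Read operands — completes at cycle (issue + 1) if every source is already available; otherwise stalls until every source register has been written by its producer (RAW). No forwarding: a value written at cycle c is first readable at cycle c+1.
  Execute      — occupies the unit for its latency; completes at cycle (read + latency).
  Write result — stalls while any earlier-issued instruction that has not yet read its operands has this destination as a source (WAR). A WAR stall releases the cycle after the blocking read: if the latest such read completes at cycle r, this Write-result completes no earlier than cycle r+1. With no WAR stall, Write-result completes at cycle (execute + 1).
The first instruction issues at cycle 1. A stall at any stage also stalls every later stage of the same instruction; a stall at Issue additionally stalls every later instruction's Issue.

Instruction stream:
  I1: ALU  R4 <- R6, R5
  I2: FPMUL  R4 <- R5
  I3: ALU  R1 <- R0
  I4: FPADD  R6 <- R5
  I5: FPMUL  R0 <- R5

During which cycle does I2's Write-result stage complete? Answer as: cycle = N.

I1  is:1  ro:2  ex:3  wr:4
I2  is:5  ro:6  ex:11  wr:12  — WAW R4: wait I1 write@4
I3  is:6  ro:7  ex:8  wr:9
I4  is:7  ro:8  ex:11  wr:12
I5  is:13  ro:14  ex:19  wr:20  — struct: FPMUL busy until I2 writes@12

cycle = 12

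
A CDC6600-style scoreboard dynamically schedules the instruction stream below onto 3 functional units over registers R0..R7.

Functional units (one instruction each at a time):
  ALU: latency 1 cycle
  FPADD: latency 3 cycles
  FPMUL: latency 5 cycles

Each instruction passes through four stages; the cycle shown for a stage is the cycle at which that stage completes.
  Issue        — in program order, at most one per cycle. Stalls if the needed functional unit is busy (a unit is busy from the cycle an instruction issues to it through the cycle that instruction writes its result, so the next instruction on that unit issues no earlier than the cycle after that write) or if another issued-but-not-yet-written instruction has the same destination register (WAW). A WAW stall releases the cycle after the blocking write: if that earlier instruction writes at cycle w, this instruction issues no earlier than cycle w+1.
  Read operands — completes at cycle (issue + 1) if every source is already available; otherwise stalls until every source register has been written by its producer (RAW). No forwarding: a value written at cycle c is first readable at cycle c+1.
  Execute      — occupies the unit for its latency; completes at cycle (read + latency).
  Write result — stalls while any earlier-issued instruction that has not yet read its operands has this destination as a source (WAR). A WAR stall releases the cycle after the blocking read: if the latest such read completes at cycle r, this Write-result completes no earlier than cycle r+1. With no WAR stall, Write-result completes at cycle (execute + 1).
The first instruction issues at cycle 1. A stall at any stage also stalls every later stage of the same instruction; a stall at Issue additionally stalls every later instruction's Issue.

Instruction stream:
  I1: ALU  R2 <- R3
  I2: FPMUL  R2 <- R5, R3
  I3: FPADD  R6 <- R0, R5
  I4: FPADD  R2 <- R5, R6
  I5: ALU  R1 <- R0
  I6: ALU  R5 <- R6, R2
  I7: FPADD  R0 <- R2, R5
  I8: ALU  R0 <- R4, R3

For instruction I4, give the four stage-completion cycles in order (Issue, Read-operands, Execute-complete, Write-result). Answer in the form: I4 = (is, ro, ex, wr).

I1  is:1  ro:2  ex:3  wr:4
I2  is:5  ro:6  ex:11  wr:12  — WAW R2: wait I1 write@4
I3  is:6  ro:7  ex:10  wr:11
I4  is:13  ro:14  ex:17  wr:18  — WAW R2: wait I2 write@12
I5  is:14  ro:15  ex:16  wr:17
I6  is:18  ro:19  ex:20  wr:21  — struct: ALU busy until I5 writes@17
I7  is:19  ro:22  ex:25  wr:26  — RAW R5: wait I6 write@21
I8  is:27  ro:28  ex:29  wr:30  — WAW R0: wait I7 write@26

I4 = (13, 14, 17, 18)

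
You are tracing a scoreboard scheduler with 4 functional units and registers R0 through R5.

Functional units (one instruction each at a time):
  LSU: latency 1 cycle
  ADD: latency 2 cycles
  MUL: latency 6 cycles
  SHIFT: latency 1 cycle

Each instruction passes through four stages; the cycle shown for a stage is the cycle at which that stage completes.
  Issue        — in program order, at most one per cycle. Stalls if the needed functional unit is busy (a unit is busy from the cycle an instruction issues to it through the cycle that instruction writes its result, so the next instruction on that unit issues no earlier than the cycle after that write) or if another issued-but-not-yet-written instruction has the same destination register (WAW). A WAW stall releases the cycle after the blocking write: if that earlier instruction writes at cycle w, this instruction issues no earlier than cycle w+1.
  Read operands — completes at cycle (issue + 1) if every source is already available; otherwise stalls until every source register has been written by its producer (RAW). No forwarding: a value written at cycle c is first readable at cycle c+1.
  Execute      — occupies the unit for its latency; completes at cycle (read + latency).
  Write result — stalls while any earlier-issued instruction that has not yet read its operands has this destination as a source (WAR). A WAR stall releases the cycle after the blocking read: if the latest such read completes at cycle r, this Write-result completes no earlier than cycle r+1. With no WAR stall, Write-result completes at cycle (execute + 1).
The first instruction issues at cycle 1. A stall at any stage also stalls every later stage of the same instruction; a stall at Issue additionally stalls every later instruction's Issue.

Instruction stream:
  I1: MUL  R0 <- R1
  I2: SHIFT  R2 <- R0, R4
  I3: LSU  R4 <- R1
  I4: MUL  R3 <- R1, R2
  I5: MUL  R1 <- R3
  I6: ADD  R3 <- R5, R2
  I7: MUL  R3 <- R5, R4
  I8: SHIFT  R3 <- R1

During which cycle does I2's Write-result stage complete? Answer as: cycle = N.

cycle = 12

I1: IS=1 RO=2 EX=8 WR=9
I2: IS=2 RO=10 EX=11 WR=12  [RAW R0: wait I1 write@9]
I3: IS=3 RO=4 EX=5 WR=11  [WAR R4: wait I2 read@10]
I4: IS=10 RO=13 EX=19 WR=20  [struct: MUL busy until I1 writes@9; RAW R2: wait I2 write@12]
I5: IS=21 RO=22 EX=28 WR=29  [struct: MUL busy until I4 writes@20]
I6: IS=22 RO=23 EX=25 WR=26
I7: IS=30 RO=31 EX=37 WR=38  [struct: MUL busy until I5 writes@29]
I8: IS=39 RO=40 EX=41 WR=42  [WAW R3: wait I7 write@38]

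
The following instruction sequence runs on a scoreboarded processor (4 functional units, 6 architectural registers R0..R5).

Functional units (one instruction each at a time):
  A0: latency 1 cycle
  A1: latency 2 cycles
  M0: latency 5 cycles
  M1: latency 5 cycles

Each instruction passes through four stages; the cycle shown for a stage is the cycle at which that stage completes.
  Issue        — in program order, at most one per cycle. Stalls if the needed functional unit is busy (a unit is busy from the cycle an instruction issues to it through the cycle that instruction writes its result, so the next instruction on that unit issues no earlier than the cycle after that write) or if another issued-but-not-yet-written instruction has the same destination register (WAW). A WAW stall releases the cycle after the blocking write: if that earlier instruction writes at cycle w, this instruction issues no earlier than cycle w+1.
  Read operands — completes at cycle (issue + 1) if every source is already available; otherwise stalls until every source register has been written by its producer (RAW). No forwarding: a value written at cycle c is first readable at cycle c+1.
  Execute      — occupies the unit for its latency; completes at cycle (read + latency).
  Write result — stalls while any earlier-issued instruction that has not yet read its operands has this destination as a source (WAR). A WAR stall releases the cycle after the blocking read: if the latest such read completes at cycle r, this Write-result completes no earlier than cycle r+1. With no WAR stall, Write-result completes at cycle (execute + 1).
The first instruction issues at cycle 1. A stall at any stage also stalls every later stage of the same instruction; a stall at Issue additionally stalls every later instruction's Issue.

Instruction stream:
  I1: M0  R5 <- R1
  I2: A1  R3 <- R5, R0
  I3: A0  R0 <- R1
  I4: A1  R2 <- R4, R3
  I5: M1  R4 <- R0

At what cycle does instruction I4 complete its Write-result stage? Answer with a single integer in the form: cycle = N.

c1: I1 dispatched to M0
c2: I1 operands ready | I2 dispatched to A1
c3: I3 dispatched to A0
c4: I3 operands ready
c5: I3 complete
c7: I1 complete
c8: R5←I1
c9: I2 operands ready
c10: R0←I3
c11: I2 complete
c12: R3←I2
c13: I4 dispatched to A1
c14: I4 operands ready | I5 dispatched to M1
c15: I5 operands ready
c16: I4 complete
c17: R2←I4
c20: I5 complete
c21: R4←I5

cycle = 17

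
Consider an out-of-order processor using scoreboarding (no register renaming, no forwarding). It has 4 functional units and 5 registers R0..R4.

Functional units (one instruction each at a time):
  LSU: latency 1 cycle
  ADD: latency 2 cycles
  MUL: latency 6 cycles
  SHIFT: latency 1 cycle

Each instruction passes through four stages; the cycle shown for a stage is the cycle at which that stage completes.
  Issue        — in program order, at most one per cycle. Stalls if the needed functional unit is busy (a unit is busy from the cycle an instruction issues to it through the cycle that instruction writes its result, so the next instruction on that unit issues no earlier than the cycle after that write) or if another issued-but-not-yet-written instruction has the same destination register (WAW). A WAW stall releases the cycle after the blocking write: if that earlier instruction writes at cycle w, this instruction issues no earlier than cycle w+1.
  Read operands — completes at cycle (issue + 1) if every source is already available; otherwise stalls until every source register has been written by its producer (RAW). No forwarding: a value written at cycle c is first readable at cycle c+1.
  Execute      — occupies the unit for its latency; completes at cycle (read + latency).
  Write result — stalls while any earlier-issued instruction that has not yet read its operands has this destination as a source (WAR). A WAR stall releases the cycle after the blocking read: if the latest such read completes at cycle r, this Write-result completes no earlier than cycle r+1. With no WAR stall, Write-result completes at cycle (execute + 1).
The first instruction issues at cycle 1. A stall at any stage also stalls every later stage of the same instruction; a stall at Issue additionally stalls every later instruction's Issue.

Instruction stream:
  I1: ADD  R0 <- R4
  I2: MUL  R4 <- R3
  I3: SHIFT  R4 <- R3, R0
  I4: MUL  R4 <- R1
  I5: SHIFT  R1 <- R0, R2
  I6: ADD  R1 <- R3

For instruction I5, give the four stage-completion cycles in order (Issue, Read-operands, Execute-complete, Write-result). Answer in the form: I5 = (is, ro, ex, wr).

I5 = (16, 17, 18, 19)

I1: IS=1 RO=2 EX=4 WR=5
I2: IS=2 RO=3 EX=9 WR=10
I3: IS=11 RO=12 EX=13 WR=14  [WAW R4: wait I2 write@10]
I4: IS=15 RO=16 EX=22 WR=23  [WAW R4: wait I3 write@14]
I5: IS=16 RO=17 EX=18 WR=19
I6: IS=20 RO=21 EX=23 WR=24  [WAW R1: wait I5 write@19]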